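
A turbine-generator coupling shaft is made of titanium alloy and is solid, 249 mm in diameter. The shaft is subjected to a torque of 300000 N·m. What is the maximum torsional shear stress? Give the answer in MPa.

99.0 MPa

J = πd⁴/32 = π(0.249)⁴/32 = 3.774×10^-4 m⁴.
τ_max = T·r/J = 300000 × 0.124 / 3.774×10^-4 = 9.897×10^7 Pa.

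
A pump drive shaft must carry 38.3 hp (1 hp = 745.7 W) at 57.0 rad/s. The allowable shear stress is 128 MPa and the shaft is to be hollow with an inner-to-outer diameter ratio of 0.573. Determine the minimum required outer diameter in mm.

ω = 57.0 rad/s, so T = P/ω = 38.3×745.7 / 57.00 = 501.1 N·m.
For a hollow shaft with d_i/d_o = 0.573: τ_max = 16T/(π d_o³ (1−k⁴)), so d_o = [16T/(π τ_allow (1−k⁴))]^(1/3) = [16·501.1/(π·1.28×10^8·0.8922)]^(1/3) = 0.02817 m.

28.2 mm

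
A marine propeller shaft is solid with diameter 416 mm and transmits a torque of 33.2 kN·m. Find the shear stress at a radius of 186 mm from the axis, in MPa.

J = πd⁴/32 = π(0.416)⁴/32 = 2.940×10^-3 m⁴.
Shear stress varies linearly with radius: τ = T·r/J = 33200 × 0.186 / 2.940×10^-3 = 2.100×10^6 Pa.

2.10 MPa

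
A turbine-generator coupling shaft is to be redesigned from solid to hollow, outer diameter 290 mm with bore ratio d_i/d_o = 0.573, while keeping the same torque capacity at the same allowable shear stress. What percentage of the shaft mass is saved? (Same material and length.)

Equal τ_max and T ⇒ the solid shaft needs d_s³ = d_o³(1−k⁴), so d_s = 290·(1−0.573⁴)^(1/3) = 279.2 mm.
Area ratio A_h/A_s = d_o²(1−k²)/d_s² = (1−k²)/(1−k⁴)^(2/3) = 0.7247.
Mass saving = 1 − 0.7247 = 27.5 %.

27.5 %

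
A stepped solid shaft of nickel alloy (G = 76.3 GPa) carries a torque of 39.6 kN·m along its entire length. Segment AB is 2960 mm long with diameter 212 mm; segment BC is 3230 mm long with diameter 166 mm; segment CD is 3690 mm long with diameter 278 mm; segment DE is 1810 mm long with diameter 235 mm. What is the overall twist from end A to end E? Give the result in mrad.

36.6 mrad

J_AB = π(0.212)⁴/32 = 1.98×10^-4 m⁴; J_BC = π(0.166)⁴/32 = 7.45×10^-5 m⁴; J_CD = π(0.278)⁴/32 = 5.86×10^-4 m⁴; J_DE = π(0.235)⁴/32 = 2.99×10^-4 m⁴.
θ = (T/G)·Σ L_i/J_i = (39600/76.3×10⁹)·(2.96/1.98×10^-4 + 3.23/7.45×10^-5 + 3.69/5.86×10^-4 + 1.81/2.99×10^-4) = 0.03664 rad.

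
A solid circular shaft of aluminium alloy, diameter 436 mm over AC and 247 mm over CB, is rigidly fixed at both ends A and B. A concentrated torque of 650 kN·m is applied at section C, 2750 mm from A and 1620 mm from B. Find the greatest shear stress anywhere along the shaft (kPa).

34000 kPa

Compatibility: T_A·a/J_AC = T_B·b/J_CB with T_A + T_B = T₀.
J_AC = 3.55×10^-3 m⁴, J_CB = 3.65×10^-4 m⁴, so T_A = T₀·(J_AC/a)/((J_AC/a)+(J_CB/b)) = 553300 N·m, T_B = 96740 N·m.
τ in each portion: τ_AC = 3.40×10^7 Pa, τ_CB = 3.27×10^7 Pa; maximum is in AC.
τ_max = T_AC·r/J = 553300·0.218/3.55×10^-3 = 3.400×10^7 Pa.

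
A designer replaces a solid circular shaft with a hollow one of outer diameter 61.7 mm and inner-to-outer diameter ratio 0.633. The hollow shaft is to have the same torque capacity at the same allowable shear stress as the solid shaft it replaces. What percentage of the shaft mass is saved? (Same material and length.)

Equal τ_max and T ⇒ the solid shaft needs d_s³ = d_o³(1−k⁴), so d_s = 61.7·(1−0.633⁴)^(1/3) = 58.20 mm.
Area ratio A_h/A_s = d_o²(1−k²)/d_s² = (1−k²)/(1−k⁴)^(2/3) = 0.6735.
Mass saving = 1 − 0.6735 = 32.7 %.

32.7 %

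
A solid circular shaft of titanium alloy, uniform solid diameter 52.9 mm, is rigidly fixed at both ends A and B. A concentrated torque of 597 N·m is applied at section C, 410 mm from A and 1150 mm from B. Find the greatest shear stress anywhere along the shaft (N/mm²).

With uniform GJ and both ends fixed, compatibility θ_AC = θ_CB gives T_A·a = T_B·b, together with T_A + T_B = T₀.
T_A = T₀·b/(a+b) = 597.0·1150/1560 = 440.1 N·m; T_B = 156.9 N·m.
τ in each portion: τ_AC = 1.51×10^7 Pa, τ_CB = 5.40×10^6 Pa; maximum is in AC.
τ_max = T_AC·r/J = 440.1·0.0264/7.69×10^-7 = 1.514×10^7 Pa.

15.1 N/mm²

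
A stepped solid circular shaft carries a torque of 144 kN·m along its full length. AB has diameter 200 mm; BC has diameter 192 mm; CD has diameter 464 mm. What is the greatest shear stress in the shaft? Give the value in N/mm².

Under the same torque, τ_max = 16T/(πd³) is largest where d is smallest — segment BC (d = 192 mm).
τ_max = 16·144000/(π·(0.192)³) = 1.036×10^8 Pa.

104 N/mm²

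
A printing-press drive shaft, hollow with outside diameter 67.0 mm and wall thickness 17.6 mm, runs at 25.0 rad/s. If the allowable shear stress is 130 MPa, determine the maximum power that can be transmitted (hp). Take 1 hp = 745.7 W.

J = π(d_o⁴ − d_i⁴)/32 = π(0.0670⁴ − 0.0318⁴)/32 = 1.878×10^-6 m⁴.
T_max = τ_allow·J/r = 1.30×10^8 × 1.878×10^-6 / 0.0335 = 7288 N·m.
ω = 25.0 rad/s, so P_max = T_max·ω = 1.822×10^5 W.

244 hp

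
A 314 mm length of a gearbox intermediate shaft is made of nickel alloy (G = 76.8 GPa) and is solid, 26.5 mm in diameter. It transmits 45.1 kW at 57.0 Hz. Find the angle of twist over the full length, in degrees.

0.609°

ω = 2π·57.0 = 358.1 rad/s, so T = P/ω = 45.1×10³ / 358.1 = 125.9 N·m.
J = πd⁴/32 = π(0.0265)⁴/32 = 4.842×10^-8 m⁴.
θ = T·L/(G·J) = 125.9 × 0.314 / (76.8×10⁹ × 4.842×10^-8) = 0.01063 rad.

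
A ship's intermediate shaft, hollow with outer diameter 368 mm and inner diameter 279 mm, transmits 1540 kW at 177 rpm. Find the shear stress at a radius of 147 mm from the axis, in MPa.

ω = 2π·177/60 = 18.54 rad/s, so T = P/ω = 1540×10³ / 18.54 = 83080 N·m.
J = π(d_o⁴ − d_i⁴)/32 = π(0.368⁴ − 0.279⁴)/32 = 1.206×10^-3 m⁴.
Shear stress varies linearly with radius: τ = T·r/J = 83080 × 0.147 / 1.206×10^-3 = 1.013×10^7 Pa.

10.1 MPa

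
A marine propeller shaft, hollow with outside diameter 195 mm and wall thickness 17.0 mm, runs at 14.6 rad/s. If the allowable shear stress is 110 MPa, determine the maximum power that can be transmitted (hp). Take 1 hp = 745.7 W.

J = π(d_o⁴ − d_i⁴)/32 = π(0.195⁴ − 0.161⁴)/32 = 7.599×10^-5 m⁴.
T_max = τ_allow·J/r = 1.10×10^8 × 7.599×10^-5 / 0.0975 = 85730 N·m.
ω = 14.6 rad/s, so P_max = T_max·ω = 1.252×10^6 W.

1680 hp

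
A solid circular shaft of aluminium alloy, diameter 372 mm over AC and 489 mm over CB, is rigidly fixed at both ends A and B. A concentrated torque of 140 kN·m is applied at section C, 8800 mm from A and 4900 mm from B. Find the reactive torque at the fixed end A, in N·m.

Compatibility: T_A·a/J_AC = T_B·b/J_CB with T_A + T_B = T₀.
J_AC = 1.88×10^-3 m⁴, J_CB = 5.61×10^-3 m⁴, so T_A = T₀·(J_AC/a)/((J_AC/a)+(J_CB/b)) = 22000 N·m, T_B = 118000 N·m.

22000 N·m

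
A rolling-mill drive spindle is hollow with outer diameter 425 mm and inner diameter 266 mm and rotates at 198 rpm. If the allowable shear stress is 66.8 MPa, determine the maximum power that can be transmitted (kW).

J = π(d_o⁴ − d_i⁴)/32 = π(0.425⁴ − 0.266⁴)/32 = 2.711×10^-3 m⁴.
T_max = τ_allow·J/r = 6.68×10^7 × 2.711×10^-3 / 0.212 = 852400 N·m.
ω = 2π·198/60 = 20.73 rad/s, so P_max = T_max·ω = 1.767×10^7 W.

17700 kW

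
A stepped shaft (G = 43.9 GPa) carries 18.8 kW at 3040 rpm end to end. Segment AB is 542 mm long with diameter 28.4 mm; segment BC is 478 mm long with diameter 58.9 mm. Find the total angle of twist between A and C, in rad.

ω = 2π·3040/60 = 318.3 rad/s, so T = P/ω = 18.8×10³ / 318.3 = 59.05 N·m.
J_AB = π(0.0284)⁴/32 = 6.39×10^-8 m⁴; J_BC = π(0.0589)⁴/32 = 1.18×10^-6 m⁴.
θ = (T/G)·Σ L_i/J_i = (59.05/43.9×10⁹)·(0.542/6.39×10^-8 + 0.478/1.18×10^-6) = 0.01196 rad.

0.0120 rad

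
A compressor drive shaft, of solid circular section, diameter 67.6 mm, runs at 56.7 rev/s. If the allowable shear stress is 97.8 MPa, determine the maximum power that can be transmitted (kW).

J = πd⁴/32 = π(0.0676)⁴/32 = 2.050×10^-6 m⁴.
T_max = τ_allow·J/r = 9.78×10^7 × 2.050×10^-6 / 0.0338 = 5932 N·m.
ω = 2π·56.7 = 356.3 rad/s, so P_max = T_max·ω = 2.113×10^6 W.

2110 kW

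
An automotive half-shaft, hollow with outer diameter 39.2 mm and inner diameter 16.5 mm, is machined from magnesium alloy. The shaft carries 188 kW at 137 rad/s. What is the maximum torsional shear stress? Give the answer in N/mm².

120 N/mm²

ω = 137 rad/s, so T = P/ω = 188×10³ / 137.0 = 1372 N·m.
J = π(d_o⁴ − d_i⁴)/32 = π(0.0392⁴ − 0.0165⁴)/32 = 2.245×10^-7 m⁴.
τ_max = T·r/J = 1372 × 0.0196 / 2.245×10^-7 = 1.198×10^8 Pa.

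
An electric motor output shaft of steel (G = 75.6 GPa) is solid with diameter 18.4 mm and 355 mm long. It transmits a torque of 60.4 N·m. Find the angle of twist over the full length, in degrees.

J = πd⁴/32 = π(0.0184)⁴/32 = 1.125×10^-8 m⁴.
θ = T·L/(G·J) = 60.40 × 0.355 / (75.6×10⁹ × 1.125×10^-8) = 0.02520 rad.

1.44°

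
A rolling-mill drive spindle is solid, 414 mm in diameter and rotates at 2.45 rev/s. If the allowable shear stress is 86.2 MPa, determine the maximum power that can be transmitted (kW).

J = πd⁴/32 = π(0.414)⁴/32 = 2.884×10^-3 m⁴.
T_max = τ_allow·J/r = 8.62×10^7 × 2.884×10^-3 / 0.207 = 1.201e6 N·m.
ω = 2π·2.45 = 15.39 rad/s, so P_max = T_max·ω = 1.849×10^7 W.

18500 kW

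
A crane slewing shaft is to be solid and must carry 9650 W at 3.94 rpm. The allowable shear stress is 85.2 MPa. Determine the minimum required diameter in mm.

ω = 2π·3.94/60 = 0.4126 rad/s, so T = P/ω = 9650 / 0.4126 = 23390 N·m.
For a solid shaft τ_max = 16T/(πd³), so d = (16T/(π τ_allow))^(1/3) = (16·23390/(π·8.52×10^7))^(1/3) = 0.1118 m.

112 mm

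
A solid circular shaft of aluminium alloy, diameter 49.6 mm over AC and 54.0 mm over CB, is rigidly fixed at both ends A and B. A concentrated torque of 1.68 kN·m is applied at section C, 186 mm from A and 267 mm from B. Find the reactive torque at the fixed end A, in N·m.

Compatibility: T_A·a/J_AC = T_B·b/J_CB with T_A + T_B = T₀.
J_AC = 5.94×10^-7 m⁴, J_CB = 8.35×10^-7 m⁴, so T_A = T₀·(J_AC/a)/((J_AC/a)+(J_CB/b)) = 849.0 N·m, T_B = 831.0 N·m.

849 N·m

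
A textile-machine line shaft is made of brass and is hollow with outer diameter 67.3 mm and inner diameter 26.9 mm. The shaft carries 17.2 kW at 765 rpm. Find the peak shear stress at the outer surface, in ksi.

0.534 ksi

ω = 2π·765/60 = 80.11 rad/s, so T = P/ω = 17.2×10³ / 80.11 = 214.7 N·m.
J = π(d_o⁴ − d_i⁴)/32 = π(0.0673⁴ − 0.0269⁴)/32 = 1.963×10^-6 m⁴.
τ_max = T·r/J = 214.7 × 0.0336 / 1.963×10^-6 = 3.681×10^6 Pa.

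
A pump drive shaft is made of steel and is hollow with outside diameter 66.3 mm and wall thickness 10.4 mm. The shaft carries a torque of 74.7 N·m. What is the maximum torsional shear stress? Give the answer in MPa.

J = π(d_o⁴ − d_i⁴)/32 = π(0.0663⁴ − 0.0455⁴)/32 = 1.476×10^-6 m⁴.
τ_max = T·r/J = 74.70 × 0.0331 / 1.476×10^-6 = 1.678×10^6 Pa.

1.68 MPa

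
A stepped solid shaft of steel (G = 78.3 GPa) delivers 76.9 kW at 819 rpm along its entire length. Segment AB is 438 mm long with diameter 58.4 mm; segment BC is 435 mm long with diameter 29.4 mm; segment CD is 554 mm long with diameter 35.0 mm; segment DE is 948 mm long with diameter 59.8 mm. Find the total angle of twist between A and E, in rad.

ω = 2π·819/60 = 85.77 rad/s, so T = P/ω = 76.9×10³ / 85.77 = 896.6 N·m.
J_AB = π(0.0584)⁴/32 = 1.14×10^-6 m⁴; J_BC = π(0.0294)⁴/32 = 7.33×10^-8 m⁴; J_CD = π(0.0350)⁴/32 = 1.47×10^-7 m⁴; J_DE = π(0.0598)⁴/32 = 1.26×10^-6 m⁴.
θ = (T/G)·Σ L_i/J_i = (896.6/78.3×10⁹)·(0.438/1.14×10^-6 + 0.435/7.33×10^-8 + 0.554/1.47×10^-7 + 0.948/1.26×10^-6) = 0.1240 rad.

0.124 rad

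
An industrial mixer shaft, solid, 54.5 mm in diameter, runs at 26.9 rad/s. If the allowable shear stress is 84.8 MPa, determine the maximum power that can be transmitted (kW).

J = πd⁴/32 = π(0.0545)⁴/32 = 8.661×10^-7 m⁴.
T_max = τ_allow·J/r = 8.48×10^7 × 8.661×10^-7 / 0.0272 = 2695 N·m.
ω = 26.9 rad/s, so P_max = T_max·ω = 7.250×10^4 W.

72.5 kW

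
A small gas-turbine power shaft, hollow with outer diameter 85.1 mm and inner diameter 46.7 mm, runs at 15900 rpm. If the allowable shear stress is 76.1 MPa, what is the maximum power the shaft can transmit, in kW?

J = π(d_o⁴ − d_i⁴)/32 = π(0.0851⁴ − 0.0467⁴)/32 = 4.682×10^-6 m⁴.
T_max = τ_allow·J/r = 7.61×10^7 × 4.682×10^-6 / 0.0425 = 8374 N·m.
ω = 2π·15900/60 = 1665 rad/s, so P_max = T_max·ω = 1.394×10^7 W.

13900 kW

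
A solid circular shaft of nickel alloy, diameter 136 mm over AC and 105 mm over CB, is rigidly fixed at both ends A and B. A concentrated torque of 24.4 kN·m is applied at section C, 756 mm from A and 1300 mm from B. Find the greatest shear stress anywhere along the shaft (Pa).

4.09e7 Pa

Compatibility: T_A·a/J_AC = T_B·b/J_CB with T_A + T_B = T₀.
J_AC = 3.36×10^-5 m⁴, J_CB = 1.19×10^-5 m⁴, so T_A = T₀·(J_AC/a)/((J_AC/a)+(J_CB/b)) = 20220 N·m, T_B = 4178 N·m.
τ in each portion: τ_AC = 4.09×10^7 Pa, τ_CB = 1.84×10^7 Pa; maximum is in AC.
τ_max = T_AC·r/J = 20220·0.0680/3.36×10^-5 = 4.094×10^7 Pa.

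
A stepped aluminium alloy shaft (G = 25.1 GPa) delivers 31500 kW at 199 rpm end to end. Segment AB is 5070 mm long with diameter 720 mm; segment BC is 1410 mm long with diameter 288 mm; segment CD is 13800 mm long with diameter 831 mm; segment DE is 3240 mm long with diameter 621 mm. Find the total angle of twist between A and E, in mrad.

168 mrad

ω = 2π·199/60 = 20.84 rad/s, so T = P/ω = 31500×10³ / 20.84 = 1.512e6 N·m.
J_AB = π(0.720)⁴/32 = 0.0264 m⁴; J_BC = π(0.288)⁴/32 = 6.75×10^-4 m⁴; J_CD = π(0.831)⁴/32 = 0.0468 m⁴; J_DE = π(0.621)⁴/32 = 0.0146 m⁴.
θ = (T/G)·Σ L_i/J_i = (1.512e6/25.1×10⁹)·(5.07/0.0264 + 1.41/6.75×10^-4 + 13.8/0.0468 + 3.24/0.0146) = 0.1684 rad.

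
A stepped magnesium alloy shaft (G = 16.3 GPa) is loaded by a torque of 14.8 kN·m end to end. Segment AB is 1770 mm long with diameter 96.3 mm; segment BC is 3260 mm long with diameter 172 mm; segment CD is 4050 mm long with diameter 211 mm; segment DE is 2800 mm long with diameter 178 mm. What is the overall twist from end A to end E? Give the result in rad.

J_AB = π(0.0963)⁴/32 = 8.44×10^-6 m⁴; J_BC = π(0.172)⁴/32 = 8.59×10^-5 m⁴; J_CD = π(0.211)⁴/32 = 1.95×10^-4 m⁴; J_DE = π(0.178)⁴/32 = 9.86×10^-5 m⁴.
θ = (T/G)·Σ L_i/J_i = (14800/16.3×10⁹)·(1.77/8.44×10^-6 + 3.26/8.59×10^-5 + 4.05/1.95×10^-4 + 2.80/9.86×10^-5) = 0.2695 rad.

0.269 rad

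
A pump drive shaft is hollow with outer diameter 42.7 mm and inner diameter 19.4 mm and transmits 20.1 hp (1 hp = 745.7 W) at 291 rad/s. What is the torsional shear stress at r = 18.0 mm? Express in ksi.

0.430 ksi

ω = 291 rad/s, so T = P/ω = 20.1×745.7 / 291.0 = 51.51 N·m.
J = π(d_o⁴ − d_i⁴)/32 = π(0.0427⁴ − 0.0194⁴)/32 = 3.125×10^-7 m⁴.
Shear stress varies linearly with radius: τ = T·r/J = 51.51 × 0.0180 / 3.125×10^-7 = 2.967×10^6 Pa.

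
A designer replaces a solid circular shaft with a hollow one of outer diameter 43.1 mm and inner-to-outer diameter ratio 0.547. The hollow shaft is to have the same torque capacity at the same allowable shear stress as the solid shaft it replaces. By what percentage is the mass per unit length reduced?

Equal τ_max and T ⇒ the solid shaft needs d_s³ = d_o³(1−k⁴), so d_s = 43.1·(1−0.547⁴)^(1/3) = 41.77 mm.
Area ratio A_h/A_s = d_o²(1−k²)/d_s² = (1−k²)/(1−k⁴)^(2/3) = 0.7460.
Mass saving = 1 − 0.7460 = 25.4 %.

25.4 %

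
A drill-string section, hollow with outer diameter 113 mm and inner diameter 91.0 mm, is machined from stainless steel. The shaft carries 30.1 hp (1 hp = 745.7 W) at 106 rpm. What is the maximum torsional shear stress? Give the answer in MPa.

ω = 2π·106/60 = 11.10 rad/s, so T = P/ω = 30.1×745.7 / 11.10 = 2022 N·m.
J = π(d_o⁴ − d_i⁴)/32 = π(0.113⁴ − 0.0910⁴)/32 = 9.275×10^-6 m⁴.
τ_max = T·r/J = 2022 × 0.0565 / 9.275×10^-6 = 1.232×10^7 Pa.

12.3 MPa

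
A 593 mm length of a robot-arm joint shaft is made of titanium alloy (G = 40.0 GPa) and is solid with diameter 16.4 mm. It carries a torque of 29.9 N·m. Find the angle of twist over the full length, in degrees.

3.58°

J = πd⁴/32 = π(0.0164)⁴/32 = 7.102×10^-9 m⁴.
θ = T·L/(G·J) = 29.90 × 0.593 / (40.0×10⁹ × 7.102×10^-9) = 0.06242 rad.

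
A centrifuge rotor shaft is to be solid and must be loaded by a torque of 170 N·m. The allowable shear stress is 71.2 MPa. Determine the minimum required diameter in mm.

For a solid shaft τ_max = 16T/(πd³), so d = (16T/(π τ_allow))^(1/3) = (16·170.0/(π·7.12×10^7))^(1/3) = 0.02300 m.

23.0 mm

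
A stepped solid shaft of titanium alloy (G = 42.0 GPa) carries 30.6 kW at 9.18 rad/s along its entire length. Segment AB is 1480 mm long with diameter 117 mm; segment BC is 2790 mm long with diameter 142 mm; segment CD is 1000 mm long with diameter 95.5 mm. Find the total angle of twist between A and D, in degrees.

ω = 9.18 rad/s, so T = P/ω = 30.6×10³ / 9.180 = 3333 N·m.
J_AB = π(0.117)⁴/32 = 1.84×10^-5 m⁴; J_BC = π(0.142)⁴/32 = 3.99×10^-5 m⁴; J_CD = π(0.0955)⁴/32 = 8.17×10^-6 m⁴.
θ = (T/G)·Σ L_i/J_i = (3333/42.0×10⁹)·(1.48/1.84×10^-5 + 2.79/3.99×10^-5 + 1.00/8.17×10^-6) = 0.02165 rad.

1.24°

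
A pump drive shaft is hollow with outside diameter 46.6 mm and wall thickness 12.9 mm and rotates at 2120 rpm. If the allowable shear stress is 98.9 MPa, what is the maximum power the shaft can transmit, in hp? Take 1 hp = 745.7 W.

562 hp

J = π(d_o⁴ − d_i⁴)/32 = π(0.0466⁴ − 0.0208⁴)/32 = 4.446×10^-7 m⁴.
T_max = τ_allow·J/r = 9.89×10^7 × 4.446×10^-7 / 0.0233 = 1887 N·m.
ω = 2π·2120/60 = 222.0 rad/s, so P_max = T_max·ω = 4.189×10^5 W.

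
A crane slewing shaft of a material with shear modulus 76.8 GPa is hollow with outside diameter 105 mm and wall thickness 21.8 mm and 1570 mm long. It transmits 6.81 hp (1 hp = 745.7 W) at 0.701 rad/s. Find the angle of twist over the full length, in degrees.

0.805°

ω = 0.701 rad/s, so T = P/ω = 6.81×745.7 / 0.7010 = 7244 N·m.
J = π(d_o⁴ − d_i⁴)/32 = π(0.105⁴ − 0.0614⁴)/32 = 1.054×10^-5 m⁴.
θ = T·L/(G·J) = 7244 × 1.57 / (76.8×10⁹ × 1.054×10^-5) = 0.01405 rad.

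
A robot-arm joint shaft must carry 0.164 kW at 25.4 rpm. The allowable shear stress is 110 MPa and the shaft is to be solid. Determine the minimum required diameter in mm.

ω = 2π·25.4/60 = 2.660 rad/s, so T = P/ω = 0.164×10³ / 2.660 = 61.66 N·m.
For a solid shaft τ_max = 16T/(πd³), so d = (16T/(π τ_allow))^(1/3) = (16·61.66/(π·1.10×10^8))^(1/3) = 0.01419 m.

14.2 mm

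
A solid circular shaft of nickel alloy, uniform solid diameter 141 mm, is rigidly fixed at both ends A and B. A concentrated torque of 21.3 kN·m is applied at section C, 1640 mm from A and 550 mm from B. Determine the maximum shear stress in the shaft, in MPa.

29.0 MPa

With uniform GJ and both ends fixed, compatibility θ_AC = θ_CB gives T_A·a = T_B·b, together with T_A + T_B = T₀.
T_A = T₀·b/(a+b) = 21300·550/2190 = 5349 N·m; T_B = 15950 N·m.
τ in each portion: τ_AC = 9.72×10^6 Pa, τ_CB = 2.90×10^7 Pa; maximum is in CB.
τ_max = T_CB·r/J = 15950·0.0705/3.88×10^-5 = 2.898×10^7 Pa.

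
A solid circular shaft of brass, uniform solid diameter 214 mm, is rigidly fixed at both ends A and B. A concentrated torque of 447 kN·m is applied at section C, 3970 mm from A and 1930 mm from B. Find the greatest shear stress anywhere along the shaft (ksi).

22.7 ksi

With uniform GJ and both ends fixed, compatibility θ_AC = θ_CB gives T_A·a = T_B·b, together with T_A + T_B = T₀.
T_A = T₀·b/(a+b) = 447000·1930/5900 = 146200 N·m; T_B = 300800 N·m.
τ in each portion: τ_AC = 7.60×10^7 Pa, τ_CB = 1.56×10^8 Pa; maximum is in CB.
τ_max = T_CB·r/J = 300800·0.107/2.06×10^-4 = 1.563×10^8 Pa.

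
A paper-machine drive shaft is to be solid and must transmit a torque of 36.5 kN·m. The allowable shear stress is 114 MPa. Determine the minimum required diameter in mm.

For a solid shaft τ_max = 16T/(πd³), so d = (16T/(π τ_allow))^(1/3) = (16·36500/(π·1.14×10^8))^(1/3) = 0.1177 m.

118 mm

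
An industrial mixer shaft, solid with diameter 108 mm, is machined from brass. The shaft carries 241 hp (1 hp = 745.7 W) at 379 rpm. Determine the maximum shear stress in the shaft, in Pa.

1.83e7 Pa

ω = 2π·379/60 = 39.69 rad/s, so T = P/ω = 241×745.7 / 39.69 = 4528 N·m.
J = πd⁴/32 = π(0.108)⁴/32 = 1.336×10^-5 m⁴.
τ_max = T·r/J = 4528 × 0.0540 / 1.336×10^-5 = 1.831×10^7 Pa.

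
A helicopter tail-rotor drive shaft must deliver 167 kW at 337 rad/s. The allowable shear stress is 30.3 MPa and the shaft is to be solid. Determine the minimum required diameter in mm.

43.7 mm

ω = 337 rad/s, so T = P/ω = 167×10³ / 337.0 = 495.5 N·m.
For a solid shaft τ_max = 16T/(πd³), so d = (16T/(π τ_allow))^(1/3) = (16·495.5/(π·3.03×10^7))^(1/3) = 0.04367 m.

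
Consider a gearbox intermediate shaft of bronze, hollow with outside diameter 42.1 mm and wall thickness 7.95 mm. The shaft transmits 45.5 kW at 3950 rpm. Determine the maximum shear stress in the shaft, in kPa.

ω = 2π·3950/60 = 413.6 rad/s, so T = P/ω = 45.5×10³ / 413.6 = 110.0 N·m.
J = π(d_o⁴ − d_i⁴)/32 = π(0.0421⁴ − 0.0262⁴)/32 = 2.621×10^-7 m⁴.
τ_max = T·r/J = 110.0 × 0.0210 / 2.621×10^-7 = 8.833×10^6 Pa.

8830 kPa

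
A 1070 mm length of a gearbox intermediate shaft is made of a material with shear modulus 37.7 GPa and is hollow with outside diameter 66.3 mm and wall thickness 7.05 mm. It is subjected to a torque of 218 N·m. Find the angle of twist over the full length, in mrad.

5.30 mrad

J = π(d_o⁴ − d_i⁴)/32 = π(0.0663⁴ − 0.0522⁴)/32 = 1.168×10^-6 m⁴.
θ = T·L/(G·J) = 218.0 × 1.07 / (37.7×10⁹ × 1.168×10^-6) = 5.297×10^-3 rad.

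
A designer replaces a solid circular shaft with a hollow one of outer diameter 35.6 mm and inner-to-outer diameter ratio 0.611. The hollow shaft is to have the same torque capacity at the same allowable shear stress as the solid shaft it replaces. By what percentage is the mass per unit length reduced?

30.7 %

Equal τ_max and T ⇒ the solid shaft needs d_s³ = d_o³(1−k⁴), so d_s = 35.6·(1−0.611⁴)^(1/3) = 33.86 mm.
Area ratio A_h/A_s = d_o²(1−k²)/d_s² = (1−k²)/(1−k⁴)^(2/3) = 0.6926.
Mass saving = 1 − 0.6926 = 30.7 %.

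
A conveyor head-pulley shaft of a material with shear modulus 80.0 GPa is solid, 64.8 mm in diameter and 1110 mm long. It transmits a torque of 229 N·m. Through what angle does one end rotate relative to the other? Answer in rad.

J = πd⁴/32 = π(0.0648)⁴/32 = 1.731×10^-6 m⁴.
θ = T·L/(G·J) = 229.0 × 1.11 / (80.0×10⁹ × 1.731×10^-6) = 1.836×10^-3 rad.

0.00184 rad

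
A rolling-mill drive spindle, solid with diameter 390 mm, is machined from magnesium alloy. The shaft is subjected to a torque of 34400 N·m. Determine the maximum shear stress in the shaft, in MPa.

2.95 MPa

J = πd⁴/32 = π(0.390)⁴/32 = 2.271×10^-3 m⁴.
τ_max = T·r/J = 34400 × 0.195 / 2.271×10^-3 = 2.953×10^6 Pa.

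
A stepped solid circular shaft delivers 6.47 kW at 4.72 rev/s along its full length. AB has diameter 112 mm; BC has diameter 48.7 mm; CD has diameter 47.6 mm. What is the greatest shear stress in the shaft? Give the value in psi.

ω = 2π·4.72 = 29.66 rad/s, so T = P/ω = 6.47×10³ / 29.66 = 218.2 N·m.
Under the same torque, τ_max = 16T/(πd³) is largest where d is smallest — segment CD (d = 47.6 mm).
τ_max = 16·218.2/(π·(0.0476)³) = 1.030×10^7 Pa.

1490 psi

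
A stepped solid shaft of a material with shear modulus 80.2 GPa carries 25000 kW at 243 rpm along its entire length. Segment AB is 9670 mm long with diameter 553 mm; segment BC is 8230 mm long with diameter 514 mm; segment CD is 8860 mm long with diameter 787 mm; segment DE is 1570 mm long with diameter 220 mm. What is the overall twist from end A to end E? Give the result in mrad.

ω = 2π·243/60 = 25.45 rad/s, so T = P/ω = 25000×10³ / 25.45 = 982400 N·m.
J_AB = π(0.553)⁴/32 = 9.18×10^-3 m⁴; J_BC = π(0.514)⁴/32 = 6.85×10^-3 m⁴; J_CD = π(0.787)⁴/32 = 0.0377 m⁴; J_DE = π(0.220)⁴/32 = 2.30×10^-4 m⁴.
θ = (T/G)·Σ L_i/J_i = (982400/80.2×10⁹)·(9.67/9.18×10^-3 + 8.23/6.85×10^-3 + 8.86/0.0377 + 1.57/2.30×10^-4) = 0.1141 rad.

114 mrad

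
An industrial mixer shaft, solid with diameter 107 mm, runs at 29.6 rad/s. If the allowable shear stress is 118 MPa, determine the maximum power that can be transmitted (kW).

J = πd⁴/32 = π(0.107)⁴/32 = 1.287×10^-5 m⁴.
T_max = τ_allow·J/r = 1.18×10^8 × 1.287×10^-5 / 0.0535 = 28380 N·m.
ω = 29.6 rad/s, so P_max = T_max·ω = 8.401×10^5 W.

840 kW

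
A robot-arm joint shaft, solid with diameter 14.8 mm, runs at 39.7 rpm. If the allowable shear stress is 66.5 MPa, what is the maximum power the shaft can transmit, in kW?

J = πd⁴/32 = π(0.0148)⁴/32 = 4.710×10^-9 m⁴.
T_max = τ_allow·J/r = 6.65×10^7 × 4.710×10^-9 / 0.00740 = 42.33 N·m.
ω = 2π·39.7/60 = 4.157 rad/s, so P_max = T_max·ω = 176.0 W.

0.176 kW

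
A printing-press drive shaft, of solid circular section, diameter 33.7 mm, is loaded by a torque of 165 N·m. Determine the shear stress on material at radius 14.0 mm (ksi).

J = πd⁴/32 = π(0.0337)⁴/32 = 1.266×10^-7 m⁴.
Shear stress varies linearly with radius: τ = T·r/J = 165.0 × 0.0140 / 1.266×10^-7 = 1.824×10^7 Pa.

2.65 ksi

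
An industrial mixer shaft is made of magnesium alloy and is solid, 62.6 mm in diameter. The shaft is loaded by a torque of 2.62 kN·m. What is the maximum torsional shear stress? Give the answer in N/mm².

J = πd⁴/32 = π(0.0626)⁴/32 = 1.508×10^-6 m⁴.
τ_max = T·r/J = 2620 × 0.0313 / 1.508×10^-6 = 5.439×10^7 Pa.

54.4 N/mm²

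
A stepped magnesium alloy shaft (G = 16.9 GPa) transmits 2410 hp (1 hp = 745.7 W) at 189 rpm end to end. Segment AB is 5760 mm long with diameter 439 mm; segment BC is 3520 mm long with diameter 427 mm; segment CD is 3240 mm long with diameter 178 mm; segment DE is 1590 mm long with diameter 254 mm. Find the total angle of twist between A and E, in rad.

ω = 2π·189/60 = 19.79 rad/s, so T = P/ω = 2410×745.7 / 19.79 = 90800 N·m.
J_AB = π(0.439)⁴/32 = 3.65×10^-3 m⁴; J_BC = π(0.427)⁴/32 = 3.26×10^-3 m⁴; J_CD = π(0.178)⁴/32 = 9.86×10^-5 m⁴; J_DE = π(0.254)⁴/32 = 4.09×10^-4 m⁴.
θ = (T/G)·Σ L_i/J_i = (90800/16.9×10⁹)·(5.76/3.65×10^-3 + 3.52/3.26×10^-3 + 3.24/9.86×10^-5 + 1.59/4.09×10^-4) = 0.2118 rad.

0.212 rad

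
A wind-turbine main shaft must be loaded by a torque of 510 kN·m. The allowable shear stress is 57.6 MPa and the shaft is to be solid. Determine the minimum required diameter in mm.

356 mm

For a solid shaft τ_max = 16T/(πd³), so d = (16T/(π τ_allow))^(1/3) = (16·510000/(π·5.76×10^7))^(1/3) = 0.3559 m.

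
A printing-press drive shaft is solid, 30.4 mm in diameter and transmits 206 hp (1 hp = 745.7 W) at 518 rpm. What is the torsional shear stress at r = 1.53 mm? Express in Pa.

5.17e7 Pa

ω = 2π·518/60 = 54.24 rad/s, so T = P/ω = 206×745.7 / 54.24 = 2832 N·m.
J = πd⁴/32 = π(0.0304)⁴/32 = 8.385×10^-8 m⁴.
Shear stress varies linearly with radius: τ = T·r/J = 2832 × 0.00153 / 8.385×10^-8 = 5.167×10^7 Pa.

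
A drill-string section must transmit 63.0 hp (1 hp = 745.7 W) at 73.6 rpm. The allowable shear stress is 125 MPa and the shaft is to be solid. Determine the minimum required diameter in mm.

62.9 mm

ω = 2π·73.6/60 = 7.707 rad/s, so T = P/ω = 63.0×745.7 / 7.707 = 6095 N·m.
For a solid shaft τ_max = 16T/(πd³), so d = (16T/(π τ_allow))^(1/3) = (16·6095/(π·1.25×10^8))^(1/3) = 0.06286 m.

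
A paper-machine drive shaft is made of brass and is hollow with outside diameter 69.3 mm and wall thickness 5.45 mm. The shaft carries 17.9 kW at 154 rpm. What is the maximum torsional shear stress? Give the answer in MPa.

34.3 MPa

ω = 2π·154/60 = 16.13 rad/s, so T = P/ω = 17.9×10³ / 16.13 = 1110 N·m.
J = π(d_o⁴ − d_i⁴)/32 = π(0.0693⁴ − 0.0584⁴)/32 = 1.122×10^-6 m⁴.
τ_max = T·r/J = 1110 × 0.0347 / 1.122×10^-6 = 3.427×10^7 Pa.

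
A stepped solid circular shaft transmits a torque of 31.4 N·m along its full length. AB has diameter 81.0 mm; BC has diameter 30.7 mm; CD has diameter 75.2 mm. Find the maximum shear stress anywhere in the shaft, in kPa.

Under the same torque, τ_max = 16T/(πd³) is largest where d is smallest — segment BC (d = 30.7 mm).
τ_max = 16·31.40/(π·(0.0307)³) = 5.527×10^6 Pa.

5530 kPa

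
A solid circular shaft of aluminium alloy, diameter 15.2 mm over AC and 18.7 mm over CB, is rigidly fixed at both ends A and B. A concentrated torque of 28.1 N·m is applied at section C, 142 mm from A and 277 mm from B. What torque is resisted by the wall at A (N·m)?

Compatibility: T_A·a/J_AC = T_B·b/J_CB with T_A + T_B = T₀.
J_AC = 5.24×10^-9 m⁴, J_CB = 1.20×10^-8 m⁴, so T_A = T₀·(J_AC/a)/((J_AC/a)+(J_CB/b)) = 12.92 N·m, T_B = 15.18 N·m.

12.9 N·m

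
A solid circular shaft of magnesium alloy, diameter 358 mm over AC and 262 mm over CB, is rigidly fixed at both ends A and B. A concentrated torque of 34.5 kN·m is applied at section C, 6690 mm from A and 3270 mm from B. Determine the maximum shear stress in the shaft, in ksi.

0.524 ksi

Compatibility: T_A·a/J_AC = T_B·b/J_CB with T_A + T_B = T₀.
J_AC = 1.61×10^-3 m⁴, J_CB = 4.63×10^-4 m⁴, so T_A = T₀·(J_AC/a)/((J_AC/a)+(J_CB/b)) = 21740 N·m, T_B = 12760 N·m.
τ in each portion: τ_AC = 2.41×10^6 Pa, τ_CB = 3.61×10^6 Pa; maximum is in CB.
τ_max = T_CB·r/J = 12760·0.131/4.63×10^-4 = 3.613×10^6 Pa.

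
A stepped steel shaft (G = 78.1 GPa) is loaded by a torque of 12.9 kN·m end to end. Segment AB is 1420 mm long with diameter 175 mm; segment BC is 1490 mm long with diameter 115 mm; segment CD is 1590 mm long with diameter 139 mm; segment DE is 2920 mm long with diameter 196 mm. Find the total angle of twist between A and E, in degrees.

1.57°

J_AB = π(0.175)⁴/32 = 9.21×10^-5 m⁴; J_BC = π(0.115)⁴/32 = 1.72×10^-5 m⁴; J_CD = π(0.139)⁴/32 = 3.66×10^-5 m⁴; J_DE = π(0.196)⁴/32 = 1.45×10^-4 m⁴.
θ = (T/G)·Σ L_i/J_i = (12900/78.1×10⁹)·(1.42/9.21×10^-5 + 1.49/1.72×10^-5 + 1.59/3.66×10^-5 + 2.92/1.45×10^-4) = 0.02738 rad.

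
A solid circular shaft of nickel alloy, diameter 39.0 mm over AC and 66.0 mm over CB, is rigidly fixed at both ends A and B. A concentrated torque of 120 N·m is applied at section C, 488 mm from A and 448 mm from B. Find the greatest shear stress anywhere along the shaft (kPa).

1910 kPa

Compatibility: T_A·a/J_AC = T_B·b/J_CB with T_A + T_B = T₀.
J_AC = 2.27×10^-7 m⁴, J_CB = 1.86×10^-6 m⁴, so T_A = T₀·(J_AC/a)/((J_AC/a)+(J_CB/b)) = 12.08 N·m, T_B = 107.9 N·m.
τ in each portion: τ_AC = 1.04×10^6 Pa, τ_CB = 1.91×10^6 Pa; maximum is in CB.
τ_max = T_CB·r/J = 107.9·0.0330/1.86×10^-6 = 1.912×10^6 Pa.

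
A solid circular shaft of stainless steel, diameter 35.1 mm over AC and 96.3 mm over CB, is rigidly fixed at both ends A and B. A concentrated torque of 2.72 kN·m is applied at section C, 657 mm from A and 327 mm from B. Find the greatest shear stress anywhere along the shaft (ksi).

2.23 ksi

Compatibility: T_A·a/J_AC = T_B·b/J_CB with T_A + T_B = T₀.
J_AC = 1.49×10^-7 m⁴, J_CB = 8.44×10^-6 m⁴, so T_A = T₀·(J_AC/a)/((J_AC/a)+(J_CB/b)) = 23.69 N·m, T_B = 2696 N·m.
τ in each portion: τ_AC = 2.79×10^6 Pa, τ_CB = 1.54×10^7 Pa; maximum is in CB.
τ_max = T_CB·r/J = 2696·0.0481/8.44×10^-6 = 1.538×10^7 Pa.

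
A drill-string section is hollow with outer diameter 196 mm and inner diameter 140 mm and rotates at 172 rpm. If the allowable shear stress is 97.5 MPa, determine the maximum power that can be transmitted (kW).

J = π(d_o⁴ − d_i⁴)/32 = π(0.196⁴ − 0.140⁴)/32 = 1.072×10^-4 m⁴.
T_max = τ_allow·J/r = 9.75×10^7 × 1.072×10^-4 / 0.0980 = 106600 N·m.
ω = 2π·172/60 = 18.01 rad/s, so P_max = T_max·ω = 1.920×10^6 W.

1920 kW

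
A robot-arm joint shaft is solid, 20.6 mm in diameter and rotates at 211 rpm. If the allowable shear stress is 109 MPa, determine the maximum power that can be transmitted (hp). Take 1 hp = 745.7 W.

5.54 hp

J = πd⁴/32 = π(0.0206)⁴/32 = 1.768×10^-8 m⁴.
T_max = τ_allow·J/r = 1.09×10^8 × 1.768×10^-8 / 0.0103 = 187.1 N·m.
ω = 2π·211/60 = 22.10 rad/s, so P_max = T_max·ω = 4134 W.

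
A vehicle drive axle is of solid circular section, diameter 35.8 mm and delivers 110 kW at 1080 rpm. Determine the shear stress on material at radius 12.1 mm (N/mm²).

ω = 2π·1080/60 = 113.1 rad/s, so T = P/ω = 110×10³ / 113.1 = 972.6 N·m.
J = πd⁴/32 = π(0.0358)⁴/32 = 1.613×10^-7 m⁴.
Shear stress varies linearly with radius: τ = T·r/J = 972.6 × 0.0121 / 1.613×10^-7 = 7.298×10^7 Pa.

73.0 N/mm²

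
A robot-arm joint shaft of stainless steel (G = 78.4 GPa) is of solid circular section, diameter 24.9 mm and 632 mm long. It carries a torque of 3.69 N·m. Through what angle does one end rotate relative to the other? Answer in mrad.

0.788 mrad

J = πd⁴/32 = π(0.0249)⁴/32 = 3.774×10^-8 m⁴.
θ = T·L/(G·J) = 3.690 × 0.632 / (78.4×10⁹ × 3.774×10^-8) = 7.882×10^-4 rad.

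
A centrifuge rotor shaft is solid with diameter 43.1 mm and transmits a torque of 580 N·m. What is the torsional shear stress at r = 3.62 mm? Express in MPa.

J = πd⁴/32 = π(0.0431)⁴/32 = 3.388×10^-7 m⁴.
Shear stress varies linearly with radius: τ = T·r/J = 580.0 × 0.00362 / 3.388×10^-7 = 6.198×10^6 Pa.

6.20 MPa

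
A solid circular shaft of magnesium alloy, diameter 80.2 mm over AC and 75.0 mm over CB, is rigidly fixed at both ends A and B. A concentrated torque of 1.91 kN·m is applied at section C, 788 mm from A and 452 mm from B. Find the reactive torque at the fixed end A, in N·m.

Compatibility: T_A·a/J_AC = T_B·b/J_CB with T_A + T_B = T₀.
J_AC = 4.06×10^-6 m⁴, J_CB = 3.11×10^-6 m⁴, so T_A = T₀·(J_AC/a)/((J_AC/a)+(J_CB/b)) = 818.6 N·m, T_B = 1091 N·m.

819 N·m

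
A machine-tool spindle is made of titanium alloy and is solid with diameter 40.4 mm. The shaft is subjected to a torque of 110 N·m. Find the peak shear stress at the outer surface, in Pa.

8.50e6 Pa

J = πd⁴/32 = π(0.0404)⁴/32 = 2.615×10^-7 m⁴.
τ_max = T·r/J = 110.0 × 0.0202 / 2.615×10^-7 = 8.496×10^6 Pa.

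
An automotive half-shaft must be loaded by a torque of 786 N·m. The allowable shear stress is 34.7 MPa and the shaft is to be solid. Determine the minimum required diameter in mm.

For a solid shaft τ_max = 16T/(πd³), so d = (16T/(π τ_allow))^(1/3) = (16·786.0/(π·3.47×10^7))^(1/3) = 0.04868 m.

48.7 mm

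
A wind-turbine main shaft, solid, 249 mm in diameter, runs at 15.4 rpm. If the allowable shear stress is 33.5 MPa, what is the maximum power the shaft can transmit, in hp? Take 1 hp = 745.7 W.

220 hp

J = πd⁴/32 = π(0.249)⁴/32 = 3.774×10^-4 m⁴.
T_max = τ_allow·J/r = 3.35×10^7 × 3.774×10^-4 / 0.124 = 101500 N·m.
ω = 2π·15.4/60 = 1.613 rad/s, so P_max = T_max·ω = 1.638×10^5 W.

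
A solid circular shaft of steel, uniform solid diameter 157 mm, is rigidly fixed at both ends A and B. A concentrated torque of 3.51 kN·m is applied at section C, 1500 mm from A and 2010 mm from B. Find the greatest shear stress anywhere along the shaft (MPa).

With uniform GJ and both ends fixed, compatibility θ_AC = θ_CB gives T_A·a = T_B·b, together with T_A + T_B = T₀.
T_A = T₀·b/(a+b) = 3510·2010/3510 = 2010 N·m; T_B = 1500 N·m.
τ in each portion: τ_AC = 2.65×10^6 Pa, τ_CB = 1.97×10^6 Pa; maximum is in AC.
τ_max = T_AC·r/J = 2010·0.0785/5.96×10^-5 = 2.645×10^6 Pa.

2.65 MPa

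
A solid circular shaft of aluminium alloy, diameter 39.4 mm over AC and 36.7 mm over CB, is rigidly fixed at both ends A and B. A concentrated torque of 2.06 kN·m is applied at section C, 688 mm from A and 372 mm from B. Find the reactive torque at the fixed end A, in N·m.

Compatibility: T_A·a/J_AC = T_B·b/J_CB with T_A + T_B = T₀.
J_AC = 2.37×10^-7 m⁴, J_CB = 1.78×10^-7 m⁴, so T_A = T₀·(J_AC/a)/((J_AC/a)+(J_CB/b)) = 861.1 N·m, T_B = 1199 N·m.

861 N·m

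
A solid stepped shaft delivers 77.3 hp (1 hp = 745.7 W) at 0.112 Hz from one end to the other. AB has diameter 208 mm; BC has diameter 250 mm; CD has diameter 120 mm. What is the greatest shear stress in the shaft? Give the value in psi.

ω = 2π·0.112 = 0.7037 rad/s, so T = P/ω = 77.3×745.7 / 0.7037 = 81910 N·m.
Under the same torque, τ_max = 16T/(πd³) is largest where d is smallest — segment CD (d = 120 mm).
τ_max = 16·81910/(π·(0.120)³) = 2.414×10^8 Pa.

35000 psi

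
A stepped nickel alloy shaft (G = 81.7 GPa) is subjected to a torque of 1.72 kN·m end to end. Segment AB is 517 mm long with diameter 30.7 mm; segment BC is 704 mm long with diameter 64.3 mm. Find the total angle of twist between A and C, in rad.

0.134 rad

J_AB = π(0.0307)⁴/32 = 8.72×10^-8 m⁴; J_BC = π(0.0643)⁴/32 = 1.68×10^-6 m⁴.
θ = (T/G)·Σ L_i/J_i = (1720/81.7×10⁹)·(0.517/8.72×10^-8 + 0.704/1.68×10^-6) = 0.1336 rad.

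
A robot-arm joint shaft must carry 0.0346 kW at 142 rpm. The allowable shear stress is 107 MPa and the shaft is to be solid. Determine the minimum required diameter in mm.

4.80 mm

ω = 2π·142/60 = 14.87 rad/s, so T = P/ω = 0.0346×10³ / 14.87 = 2.327 N·m.
For a solid shaft τ_max = 16T/(πd³), so d = (16T/(π τ_allow))^(1/3) = (16·2.327/(π·1.07×10^8))^(1/3) = 0.004802 m.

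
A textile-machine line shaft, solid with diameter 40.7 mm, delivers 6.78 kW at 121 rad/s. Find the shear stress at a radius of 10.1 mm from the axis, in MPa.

ω = 121 rad/s, so T = P/ω = 6.78×10³ / 121.0 = 56.03 N·m.
J = πd⁴/32 = π(0.0407)⁴/32 = 2.694×10^-7 m⁴.
Shear stress varies linearly with radius: τ = T·r/J = 56.03 × 0.0101 / 2.694×10^-7 = 2.101×10^6 Pa.

2.10 MPa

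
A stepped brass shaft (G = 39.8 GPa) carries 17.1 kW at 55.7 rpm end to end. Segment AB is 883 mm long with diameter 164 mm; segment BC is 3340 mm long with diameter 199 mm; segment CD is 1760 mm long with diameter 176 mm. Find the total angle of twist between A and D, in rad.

0.00389 rad

ω = 2π·55.7/60 = 5.833 rad/s, so T = P/ω = 17.1×10³ / 5.833 = 2932 N·m.
J_AB = π(0.164)⁴/32 = 7.10×10^-5 m⁴; J_BC = π(0.199)⁴/32 = 1.54×10^-4 m⁴; J_CD = π(0.176)⁴/32 = 9.42×10^-5 m⁴.
θ = (T/G)·Σ L_i/J_i = (2932/39.8×10⁹)·(0.883/7.10×10^-5 + 3.34/1.54×10^-4 + 1.76/9.42×10^-5) = 3.890×10^-3 rad.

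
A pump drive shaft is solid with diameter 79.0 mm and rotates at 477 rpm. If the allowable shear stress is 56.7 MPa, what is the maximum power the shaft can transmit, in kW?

J = πd⁴/32 = π(0.0790)⁴/32 = 3.824×10^-6 m⁴.
T_max = τ_allow·J/r = 5.67×10^7 × 3.824×10^-6 / 0.0395 = 5489 N·m.
ω = 2π·477/60 = 49.95 rad/s, so P_max = T_max·ω = 2.742×10^5 W.

274 kW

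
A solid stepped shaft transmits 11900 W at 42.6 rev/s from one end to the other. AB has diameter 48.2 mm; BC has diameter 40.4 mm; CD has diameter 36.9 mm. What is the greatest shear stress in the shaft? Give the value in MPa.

4.51 MPa

ω = 2π·42.6 = 267.7 rad/s, so T = P/ω = 11900 / 267.7 = 44.46 N·m.
Under the same torque, τ_max = 16T/(πd³) is largest where d is smallest — segment CD (d = 36.9 mm).
τ_max = 16·44.46/(π·(0.0369)³) = 4.507×10^6 Pa.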